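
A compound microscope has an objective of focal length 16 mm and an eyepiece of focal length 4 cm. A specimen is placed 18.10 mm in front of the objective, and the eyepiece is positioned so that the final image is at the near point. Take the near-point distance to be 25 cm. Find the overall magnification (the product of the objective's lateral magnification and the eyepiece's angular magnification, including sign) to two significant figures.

Convert to cm: f_obj = 16 mm = 1.6 cm; d_o = 18.10 mm = 1.81 cm.
Objective: 1/d_i = 1/f_obj - 1/d_o = 1/1.6 - 1/1.81 = 0.07251 cm^-1, so d_i = 13.790 cm.
m_obj = -d_i/d_o = -13.790/1.81 = -7.619.
Eyepiece angular magnification (image at near point): M_eye = 1 + D/f_e = 1 + 25/4 = 7.250.
Overall M = m_obj x M_eye = (-7.619)(7.250) = -55.24.

-55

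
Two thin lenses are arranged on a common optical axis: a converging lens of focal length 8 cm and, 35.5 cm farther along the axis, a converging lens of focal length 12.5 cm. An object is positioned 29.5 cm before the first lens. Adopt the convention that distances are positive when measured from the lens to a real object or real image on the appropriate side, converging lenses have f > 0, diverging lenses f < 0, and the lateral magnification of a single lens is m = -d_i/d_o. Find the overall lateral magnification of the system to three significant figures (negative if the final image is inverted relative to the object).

0.387

Applying the thin-lens equation to the first lens, 1/8 = 1/29.5 + 1/d_i1, which gives d_i1 = 10.977 cm.
Its lateral magnification is m_1 = -d_i1/d_o1 = -(10.977)/29.5 = -0.3721.
Object distance for lens 2: d_o2 = 35.5 - 10.977 = 24.523 cm.
Applying the thin-lens equation again with f_2 = 12.5 cm and d_o2 = 24.523 cm gives d_i2 = 25.496 cm.
m_2 = -(25.496)/(24.523) = -1.0397.
Overall magnification: m = m_1 m_2 = 0.3868.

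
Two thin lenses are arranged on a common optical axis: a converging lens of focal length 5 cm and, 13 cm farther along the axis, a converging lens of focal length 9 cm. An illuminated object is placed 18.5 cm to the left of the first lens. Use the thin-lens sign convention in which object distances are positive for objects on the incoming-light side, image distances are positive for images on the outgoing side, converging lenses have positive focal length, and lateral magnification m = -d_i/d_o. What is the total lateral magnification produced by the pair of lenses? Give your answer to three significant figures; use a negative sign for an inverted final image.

Applying the thin-lens equation to the first lens, 1/5 = 1/18.5 + 1/d_i1, which gives d_i1 = 6.852 cm.
Its lateral magnification is m_1 = -d_i1/d_o1 = -(6.852)/18.5 = -0.3704.
That image sits 6.148 cm in front of the second lens, so d_o2 = 6.148 cm.
Applying the thin-lens equation again with f_2 = 9 cm and d_o2 = 6.148 cm gives d_i2 = -19.403 cm.
m_2 = -(-19.403)/(6.148) = 3.1558.
The system's lateral magnification is m_1 m_2 = (-0.3704)(3.1558) = -1.1688.

-1.17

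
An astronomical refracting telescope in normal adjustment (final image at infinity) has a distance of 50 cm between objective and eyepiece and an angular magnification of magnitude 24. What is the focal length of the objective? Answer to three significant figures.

48.0 cm

In normal adjustment the tube length equals f_obj + f_eye and |M| = f_obj/f_eye.
So f_obj = 24 f_eye and 24 f_eye + f_eye = 50 cm, giving f_eye = 50/25 = 2.000 cm and f_obj = 48.000 cm.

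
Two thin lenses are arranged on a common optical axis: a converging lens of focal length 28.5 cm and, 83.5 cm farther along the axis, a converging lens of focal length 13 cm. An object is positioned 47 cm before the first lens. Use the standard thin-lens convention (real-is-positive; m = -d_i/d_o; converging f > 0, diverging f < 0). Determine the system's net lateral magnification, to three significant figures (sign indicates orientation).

Lens 1: 1/d_i1 = 1/f_1 - 1/d_o1 = 1/28.5 - 1/47 = 0.01381 cm^-1, so d_i1 = 72.405 cm.
m_1 = -(72.405)/47 = -1.5405.
That image sits 11.095 cm in front of the second lens, so d_o2 = 11.095 cm.
Lens 2: 1/d_i2 = 1/f_2 - 1/d_o2 = 1/13 - 1/(11.095) = -0.01321 cm^-1, so d_i2 = -75.695 cm.
m_2 = -(-75.695)/(11.095) = 6.8227.
Total m = m_1 x m_2 = (-1.5405)(6.8227) = -10.5106.

-10.5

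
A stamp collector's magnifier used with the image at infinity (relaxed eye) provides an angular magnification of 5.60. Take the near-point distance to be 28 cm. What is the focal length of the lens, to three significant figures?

For the image at infinity, M = D/f.
f = D/M = 28/5.6 = 5.000 cm.

5.00 cm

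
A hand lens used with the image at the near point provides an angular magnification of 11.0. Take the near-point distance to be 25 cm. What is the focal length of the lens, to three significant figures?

2.50 cm

For the image at the near point, M = 1 + D/f.
f = D/(M - 1) = 25/(11.0 - 1) = 2.500 cm.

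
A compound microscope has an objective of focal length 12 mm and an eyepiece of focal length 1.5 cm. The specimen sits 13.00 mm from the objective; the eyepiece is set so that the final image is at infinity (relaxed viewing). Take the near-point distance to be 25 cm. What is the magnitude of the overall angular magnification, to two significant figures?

200

Convert to cm: f_obj = 12 mm = 1.2 cm; d_o = 13.00 mm = 1.30 cm.
Objective: 1/d_i = 1/f_obj - 1/d_o = 1/1.2 - 1/1.30 = 0.06410 cm^-1, so d_i = 15.600 cm.
m_obj = -d_i/d_o = -15.600/1.30 = -12.000.
Eyepiece angular magnification (image at infinity): M_eye = D/f_e = 25/1.5 = 16.667.
Overall M = m_obj x M_eye = (-12.000)(16.667) = -200.00.
|M| = 200.00.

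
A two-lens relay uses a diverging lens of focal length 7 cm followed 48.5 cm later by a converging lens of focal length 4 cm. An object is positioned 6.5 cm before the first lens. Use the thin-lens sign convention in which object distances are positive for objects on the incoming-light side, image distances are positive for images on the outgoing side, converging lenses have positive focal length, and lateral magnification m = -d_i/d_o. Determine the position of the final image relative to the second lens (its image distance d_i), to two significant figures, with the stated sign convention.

4.3 cm

Applying the thin-lens equation to the first lens, 1/(-7) = 1/6.5 + 1/d_i1, which gives d_i1 = -3.370 cm.
With d_i1 < 0 the first image is virtual and lies on the object side; the object distance for lens 2 is d_o2 = 48.5 - (-3.370) = 51.870 cm.
Applying the thin-lens equation again with f_2 = 4 cm and d_o2 = 51.870 cm gives d_i2 = 4.334 cm.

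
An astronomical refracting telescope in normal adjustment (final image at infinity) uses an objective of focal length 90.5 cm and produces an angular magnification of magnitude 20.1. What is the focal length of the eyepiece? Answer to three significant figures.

4.50 cm

|M| = f_obj/f_eye, so f_eye = f_obj/|M| = 90.5/20.1 = 4.502 cm.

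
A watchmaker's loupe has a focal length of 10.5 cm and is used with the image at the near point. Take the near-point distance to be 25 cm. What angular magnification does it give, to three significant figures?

M = 1 + D/f = 1 + 25/10.5 = 3.381.

3.38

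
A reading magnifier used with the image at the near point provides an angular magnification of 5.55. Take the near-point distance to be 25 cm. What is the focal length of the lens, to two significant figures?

5.5 cm

For the image at the near point, M = 1 + D/f.
f = D/(M - 1) = 25/(5.55 - 1) = 5.495 cm.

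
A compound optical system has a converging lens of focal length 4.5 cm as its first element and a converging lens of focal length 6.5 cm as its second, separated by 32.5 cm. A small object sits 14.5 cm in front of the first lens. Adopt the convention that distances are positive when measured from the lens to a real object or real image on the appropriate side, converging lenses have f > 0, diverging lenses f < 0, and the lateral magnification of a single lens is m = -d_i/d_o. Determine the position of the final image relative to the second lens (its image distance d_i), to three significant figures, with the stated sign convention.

First lens: d_i1 = 1/(1/4.5 - 1/14.5) = 6.525 cm.
Object distance for lens 2: d_o2 = 32.5 - 6.525 = 25.975 cm.
Second lens: d_i2 = 1/(1/6.5 - 1/(25.975)) = 8.669 cm.

8.67 cm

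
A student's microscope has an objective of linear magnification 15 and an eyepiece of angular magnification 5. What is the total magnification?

75

The overall magnification of a compound microscope is the product of the objective and eyepiece magnifications:
M = M_obj x M_eye = 15 x 5 = 75.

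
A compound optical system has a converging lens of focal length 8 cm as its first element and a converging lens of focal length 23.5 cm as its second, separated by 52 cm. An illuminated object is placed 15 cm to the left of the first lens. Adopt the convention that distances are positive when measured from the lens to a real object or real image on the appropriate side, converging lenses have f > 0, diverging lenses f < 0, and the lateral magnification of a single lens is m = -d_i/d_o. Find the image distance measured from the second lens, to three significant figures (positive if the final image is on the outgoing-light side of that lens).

72.1 cm

Applying the thin-lens equation to the first lens, 1/8 = 1/15 + 1/d_i1, which gives d_i1 = 17.143 cm.
Object distance for lens 2: d_o2 = 52 - 17.143 = 34.857 cm.
Applying the thin-lens equation again with f_2 = 23.5 cm and d_o2 = 34.857 cm gives d_i2 = 72.126 cm.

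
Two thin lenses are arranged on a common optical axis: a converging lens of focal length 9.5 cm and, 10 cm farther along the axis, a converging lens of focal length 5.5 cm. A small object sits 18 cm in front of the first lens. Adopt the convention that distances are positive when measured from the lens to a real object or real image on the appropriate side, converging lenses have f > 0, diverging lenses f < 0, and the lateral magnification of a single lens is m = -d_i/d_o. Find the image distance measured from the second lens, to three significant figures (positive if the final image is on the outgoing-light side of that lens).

Lens 1: 1/d_i1 = 1/f_1 - 1/d_o1 = 1/9.5 - 1/18 = 0.04971 cm^-1, so d_i1 = 20.118 cm.
This image would form 20.118 cm past lens 1, i.e. 10.118 cm beyond lens 2, so it is a virtual object for lens 2: d_o2 = 10 - 20.118 = -10.118 cm.
Lens 2: 1/d_i2 = 1/f_2 - 1/d_o2 = 1/5.5 - 1/(-10.118) = 0.28066 cm^-1, so d_i2 = 3.563 cm.

3.56 cm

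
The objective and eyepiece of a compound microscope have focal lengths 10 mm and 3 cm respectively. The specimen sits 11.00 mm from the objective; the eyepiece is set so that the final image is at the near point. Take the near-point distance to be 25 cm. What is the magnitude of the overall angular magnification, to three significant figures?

93.3

Convert to cm: f_obj = 10 mm = 1 cm; d_o = 11.00 mm = 1.10 cm.
Objective: 1/d_i = 1/f_obj - 1/d_o = 1/1 - 1/1.10 = 0.09091 cm^-1, so d_i = 11.000 cm.
m_obj = -d_i/d_o = -11.000/1.10 = -10.000.
Eyepiece angular magnification (image at near point): M_eye = 1 + D/f_e = 1 + 25/3 = 9.333.
Overall M = m_obj x M_eye = (-10.000)(9.333) = -93.33.
|M| = 93.33.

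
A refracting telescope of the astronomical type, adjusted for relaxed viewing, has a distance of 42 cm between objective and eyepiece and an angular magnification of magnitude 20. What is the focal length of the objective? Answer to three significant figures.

40.0 cm

In normal adjustment the tube length equals f_obj + f_eye and |M| = f_obj/f_eye.
So f_obj = 20 f_eye and 20 f_eye + f_eye = 42 cm, giving f_eye = 42/21 = 2.000 cm and f_obj = 40.000 cm.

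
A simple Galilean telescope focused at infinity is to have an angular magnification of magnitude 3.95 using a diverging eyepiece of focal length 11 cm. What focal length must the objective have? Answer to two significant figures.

|M| = f_obj/|f_eye|, so f_obj = |M| x |f_eye| = 3.95 x 11 = 43.450 cm.

43 cm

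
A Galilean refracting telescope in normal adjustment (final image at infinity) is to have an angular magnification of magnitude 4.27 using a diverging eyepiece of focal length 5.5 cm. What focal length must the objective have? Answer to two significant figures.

|M| = f_obj/|f_eye|, so f_obj = |M| x |f_eye| = 4.27 x 5.5 = 23.485 cm.

23 cm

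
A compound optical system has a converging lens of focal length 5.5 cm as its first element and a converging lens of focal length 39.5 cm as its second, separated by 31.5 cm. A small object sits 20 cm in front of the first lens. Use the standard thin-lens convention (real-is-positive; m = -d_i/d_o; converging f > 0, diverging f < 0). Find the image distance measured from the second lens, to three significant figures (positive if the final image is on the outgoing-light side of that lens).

First lens: d_i1 = 1/(1/5.5 - 1/20) = 7.586 cm.
Object distance for lens 2: d_o2 = 31.5 - 7.586 = 23.914 cm.
Second lens: d_i2 = 1/(1/39.5 - 1/(23.914)) = -60.605 cm.

-60.6 cm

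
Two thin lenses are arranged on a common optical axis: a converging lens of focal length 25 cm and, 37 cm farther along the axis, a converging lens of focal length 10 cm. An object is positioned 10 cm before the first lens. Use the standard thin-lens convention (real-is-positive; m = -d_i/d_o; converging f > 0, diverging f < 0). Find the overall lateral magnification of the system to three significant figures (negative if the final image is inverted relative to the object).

Applying the thin-lens equation to the first lens, 1/25 = 1/10 + 1/d_i1, which gives d_i1 = -16.667 cm.
Its lateral magnification is m_1 = -d_i1/d_o1 = -(-16.667)/10 = 1.6667.
With d_i1 < 0 the first image is virtual and lies on the object side; the object distance for lens 2 is d_o2 = 37 - (-16.667) = 53.667 cm.
Applying the thin-lens equation again with f_2 = 10 cm and d_o2 = 53.667 cm gives d_i2 = 12.290 cm.
m_2 = -(12.290)/(53.667) = -0.2290.
Total m = m_1 x m_2 = (1.6667)(-0.2290) = -0.3817.

-0.382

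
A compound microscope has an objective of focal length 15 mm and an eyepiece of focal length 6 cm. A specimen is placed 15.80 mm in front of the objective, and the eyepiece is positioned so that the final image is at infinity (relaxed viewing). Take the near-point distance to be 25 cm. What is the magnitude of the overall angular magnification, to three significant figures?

Convert to cm: f_obj = 15 mm = 1.5 cm; d_o = 15.80 mm = 1.58 cm.
Objective: 1/d_i = 1/f_obj - 1/d_o = 1/1.5 - 1/1.58 = 0.03376 cm^-1, so d_i = 29.625 cm.
m_obj = -d_i/d_o = -29.625/1.58 = -18.750.
Eyepiece angular magnification (image at infinity): M_eye = D/f_e = 25/6 = 4.167.
Overall M = m_obj x M_eye = (-18.750)(4.167) = -78.12.
|M| = 78.12.

78.1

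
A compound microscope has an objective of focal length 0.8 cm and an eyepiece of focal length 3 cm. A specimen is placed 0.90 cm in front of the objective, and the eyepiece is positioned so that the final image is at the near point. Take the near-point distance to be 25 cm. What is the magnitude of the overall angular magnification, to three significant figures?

74.7

Objective: 1/d_i = 1/f_obj - 1/d_o = 1/0.8 - 1/0.90 = 0.13889 cm^-1, so d_i = 7.200 cm.
m_obj = -d_i/d_o = -7.200/0.90 = -8.000.
Eyepiece angular magnification (image at near point): M_eye = 1 + D/f_e = 1 + 25/3 = 9.333.
Overall M = m_obj x M_eye = (-8.000)(9.333) = -74.67.
|M| = 74.67.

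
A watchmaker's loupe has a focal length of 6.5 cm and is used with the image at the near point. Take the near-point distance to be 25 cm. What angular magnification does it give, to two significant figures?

4.8

M = 1 + D/f = 1 + 25/6.5 = 4.846.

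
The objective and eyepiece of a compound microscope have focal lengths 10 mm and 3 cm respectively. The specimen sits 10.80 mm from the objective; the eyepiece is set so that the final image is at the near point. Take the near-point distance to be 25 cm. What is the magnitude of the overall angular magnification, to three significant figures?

117

Convert to cm: f_obj = 10 mm = 1 cm; d_o = 10.80 mm = 1.08 cm.
Objective: 1/d_i = 1/f_obj - 1/d_o = 1/1 - 1/1.08 = 0.07407 cm^-1, so d_i = 13.500 cm.
m_obj = -d_i/d_o = -13.500/1.08 = -12.500.
Eyepiece angular magnification (image at near point): M_eye = 1 + D/f_e = 1 + 25/3 = 9.333.
Overall M = m_obj x M_eye = (-12.500)(9.333) = -116.67.
|M| = 116.67.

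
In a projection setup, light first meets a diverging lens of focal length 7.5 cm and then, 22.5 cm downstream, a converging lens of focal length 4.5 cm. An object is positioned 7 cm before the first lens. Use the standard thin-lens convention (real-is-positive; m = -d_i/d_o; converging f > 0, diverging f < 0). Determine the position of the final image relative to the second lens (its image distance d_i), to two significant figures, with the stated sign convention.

Lens 1: 1/d_i1 = 1/f_1 - 1/d_o1 = 1/(-7.5) - 1/7 = -0.27619 cm^-1, so d_i1 = -3.621 cm.
The intermediate image is virtual, 3.621 cm to the left of lens 1, so d_o2 = L - d_i1 = 22.5 - (-3.621) = 26.121 cm.
Lens 2: 1/d_i2 = 1/f_2 - 1/d_o2 = 1/4.5 - 1/(26.121) = 0.18394 cm^-1, so d_i2 = 5.437 cm.

5.4 cm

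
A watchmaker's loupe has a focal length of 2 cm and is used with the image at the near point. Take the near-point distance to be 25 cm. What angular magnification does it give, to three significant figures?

M = 1 + D/f = 1 + 25/2 = 13.500.

13.5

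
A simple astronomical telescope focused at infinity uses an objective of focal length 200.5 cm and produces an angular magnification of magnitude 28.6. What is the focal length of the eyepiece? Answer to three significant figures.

|M| = f_obj/f_eye, so f_eye = f_obj/|M| = 200.5/28.6 = 7.010 cm.

7.01 cm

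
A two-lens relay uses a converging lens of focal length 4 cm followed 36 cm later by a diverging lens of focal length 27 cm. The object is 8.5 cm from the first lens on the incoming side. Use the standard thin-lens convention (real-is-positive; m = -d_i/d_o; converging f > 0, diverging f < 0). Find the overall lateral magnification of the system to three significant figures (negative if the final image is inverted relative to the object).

Lens 1: 1/d_i1 = 1/f_1 - 1/d_o1 = 1/4 - 1/8.5 = 0.13235 cm^-1, so d_i1 = 7.556 cm.
m_1 = -(7.556)/8.5 = -0.8889.
The intermediate image is 7.556 cm to the right of lens 1, so d_o2 = L - d_i1 = 36 - 7.556 = 28.444 cm.
Lens 2: 1/d_i2 = 1/f_2 - 1/d_o2 = 1/(-27) - 1/(28.444) = -0.07219 cm^-1, so d_i2 = -13.852 cm.
m_2 = -(-13.852)/(28.444) = 0.4870.
The system's lateral magnification is m_1 m_2 = (-0.8889)(0.4870) = -0.4329.

-0.433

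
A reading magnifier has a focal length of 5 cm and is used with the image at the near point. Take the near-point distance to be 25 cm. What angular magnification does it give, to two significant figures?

M = 1 + D/f = 1 + 25/5 = 6.000.

6.0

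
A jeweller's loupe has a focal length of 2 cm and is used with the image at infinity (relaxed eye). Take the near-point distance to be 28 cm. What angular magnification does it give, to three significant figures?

M = D/f = 28/2 = 14.000.

14.0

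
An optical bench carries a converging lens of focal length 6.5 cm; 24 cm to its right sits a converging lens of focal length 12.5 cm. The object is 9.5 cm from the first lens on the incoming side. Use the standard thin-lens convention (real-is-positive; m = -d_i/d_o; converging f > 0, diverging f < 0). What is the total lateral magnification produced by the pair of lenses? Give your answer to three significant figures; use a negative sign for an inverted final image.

-2.98

Lens 1: 1/d_i1 = 1/f_1 - 1/d_o1 = 1/6.5 - 1/9.5 = 0.04858 cm^-1, so d_i1 = 20.583 cm.
m_1 = -(20.583)/9.5 = -2.1667.
That image sits 3.417 cm in front of the second lens, so d_o2 = 3.417 cm.
Lens 2: 1/d_i2 = 1/f_2 - 1/d_o2 = 1/12.5 - 1/(3.417) = -0.21268 cm^-1, so d_i2 = -4.702 cm.
m_2 = -(-4.702)/(3.417) = 1.3761.
Total m = m_1 x m_2 = (-2.1667)(1.3761) = -2.9817.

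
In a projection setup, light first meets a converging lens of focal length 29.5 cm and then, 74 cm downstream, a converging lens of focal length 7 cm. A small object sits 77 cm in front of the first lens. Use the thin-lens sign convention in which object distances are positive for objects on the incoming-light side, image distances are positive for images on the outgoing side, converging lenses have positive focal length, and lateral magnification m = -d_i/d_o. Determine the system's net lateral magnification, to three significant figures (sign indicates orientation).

Lens 1: 1/d_i1 = 1/f_1 - 1/d_o1 = 1/29.5 - 1/77 = 0.02091 cm^-1, so d_i1 = 47.821 cm.
m_1 = -(47.821)/77 = -0.6211.
That image sits 26.179 cm in front of the second lens, so d_o2 = 26.179 cm.
Lens 2: 1/d_i2 = 1/f_2 - 1/d_o2 = 1/7 - 1/(26.179) = 0.10466 cm^-1, so d_i2 = 9.555 cm.
m_2 = -(9.555)/(26.179) = -0.3650.
Total m = m_1 x m_2 = (-0.6211)(-0.3650) = 0.2267.

0.227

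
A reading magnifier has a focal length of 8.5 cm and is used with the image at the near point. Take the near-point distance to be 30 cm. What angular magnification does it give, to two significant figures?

M = 1 + D/f = 1 + 30/8.5 = 4.529.

4.5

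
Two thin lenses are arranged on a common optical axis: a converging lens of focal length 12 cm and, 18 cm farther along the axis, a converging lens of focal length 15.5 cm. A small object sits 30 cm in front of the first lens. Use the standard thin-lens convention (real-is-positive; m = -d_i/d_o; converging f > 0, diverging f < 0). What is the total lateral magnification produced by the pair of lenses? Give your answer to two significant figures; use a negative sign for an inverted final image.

-0.59

Lens 1: 1/d_i1 = 1/f_1 - 1/d_o1 = 1/12 - 1/30 = 0.05000 cm^-1, so d_i1 = 20.000 cm.
m_1 = -(20.000)/30 = -0.6667.
This image would form 20.000 cm past lens 1, i.e. 2.000 cm beyond lens 2, so it is a virtual object for lens 2: d_o2 = 18 - 20.000 = -2.000 cm.
Lens 2: 1/d_i2 = 1/f_2 - 1/d_o2 = 1/15.5 - 1/(-2.000) = 0.56452 cm^-1, so d_i2 = 1.771 cm.
m_2 = -(1.771)/(-2.000) = 0.8857.
Overall magnification: m = m_1 m_2 = -0.5905.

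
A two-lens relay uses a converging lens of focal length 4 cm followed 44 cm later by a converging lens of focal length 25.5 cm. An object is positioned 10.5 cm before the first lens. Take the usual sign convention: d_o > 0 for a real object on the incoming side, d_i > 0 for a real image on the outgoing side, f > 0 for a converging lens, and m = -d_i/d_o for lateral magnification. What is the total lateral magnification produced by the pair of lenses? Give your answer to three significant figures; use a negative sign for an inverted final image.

First lens: d_i1 = 1/(1/4 - 1/10.5) = 6.462 cm.
m_1 = -(6.462)/10.5 = -0.6154.
Object distance for lens 2: d_o2 = 44 - 6.462 = 37.538 cm.
Second lens: d_i2 = 1/(1/25.5 - 1/(37.538)) = 79.514 cm.
m_2 = -(79.514)/(37.538) = -2.1182.
Total m = m_1 x m_2 = (-0.6154)(-2.1182) = 1.3035.

1.30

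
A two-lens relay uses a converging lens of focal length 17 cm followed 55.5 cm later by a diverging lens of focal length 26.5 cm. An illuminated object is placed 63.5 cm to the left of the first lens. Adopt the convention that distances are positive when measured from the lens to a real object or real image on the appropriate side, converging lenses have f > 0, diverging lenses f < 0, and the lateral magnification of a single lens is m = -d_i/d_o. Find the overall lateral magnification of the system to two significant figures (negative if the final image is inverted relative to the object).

-0.16

Applying the thin-lens equation to the first lens, 1/17 = 1/63.5 + 1/d_i1, which gives d_i1 = 23.215 cm.
Its lateral magnification is m_1 = -d_i1/d_o1 = -(23.215)/63.5 = -0.3656.
That image sits 32.285 cm in front of the second lens, so d_o2 = 32.285 cm.
Applying the thin-lens equation again with f_2 = -26.5 cm and d_o2 = 32.285 cm gives d_i2 = -14.554 cm.
m_2 = -(-14.554)/(32.285) = 0.4508.
Overall magnification: m = m_1 m_2 = -0.1648.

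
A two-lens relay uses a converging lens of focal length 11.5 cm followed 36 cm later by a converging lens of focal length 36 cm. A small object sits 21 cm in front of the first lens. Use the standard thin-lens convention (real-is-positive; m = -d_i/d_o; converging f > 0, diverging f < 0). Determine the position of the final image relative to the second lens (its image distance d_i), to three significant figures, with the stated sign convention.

Applying the thin-lens equation to the first lens, 1/11.5 = 1/21 + 1/d_i1, which gives d_i1 = 25.421 cm.
Object distance for lens 2: d_o2 = 36 - 25.421 = 10.579 cm.
Applying the thin-lens equation again with f_2 = 36 cm and d_o2 = 10.579 cm gives d_i2 = -14.981 cm.

-15.0 cm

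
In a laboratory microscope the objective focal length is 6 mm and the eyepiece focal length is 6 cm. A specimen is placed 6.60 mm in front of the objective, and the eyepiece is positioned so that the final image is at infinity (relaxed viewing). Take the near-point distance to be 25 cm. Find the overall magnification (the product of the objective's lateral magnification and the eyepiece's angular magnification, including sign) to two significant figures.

Convert to cm: f_obj = 6 mm = 0.6 cm; d_o = 6.60 mm = 0.66 cm.
Objective: 1/d_i = 1/f_obj - 1/d_o = 1/0.6 - 1/0.66 = 0.15152 cm^-1, so d_i = 6.600 cm.
m_obj = -d_i/d_o = -6.600/0.66 = -10.000.
Eyepiece angular magnification (image at infinity): M_eye = D/f_e = 25/6 = 4.167.
Overall M = m_obj x M_eye = (-10.000)(4.167) = -41.67.

-42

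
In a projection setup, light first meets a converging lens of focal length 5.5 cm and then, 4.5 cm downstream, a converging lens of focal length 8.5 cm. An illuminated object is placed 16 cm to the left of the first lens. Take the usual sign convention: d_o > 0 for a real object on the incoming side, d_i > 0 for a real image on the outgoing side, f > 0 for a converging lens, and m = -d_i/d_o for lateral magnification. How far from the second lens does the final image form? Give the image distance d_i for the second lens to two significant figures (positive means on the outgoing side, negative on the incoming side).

2.7 cm

First lens: d_i1 = 1/(1/5.5 - 1/16) = 8.381 cm.
Since 8.381 cm > 4.5 cm, the first image lies past the second lens and serves as a virtual object: d_o2 = L - d_i1 = -3.881 cm.
Second lens: d_i2 = 1/(1/8.5 - 1/(-3.881)) = 2.664 cm.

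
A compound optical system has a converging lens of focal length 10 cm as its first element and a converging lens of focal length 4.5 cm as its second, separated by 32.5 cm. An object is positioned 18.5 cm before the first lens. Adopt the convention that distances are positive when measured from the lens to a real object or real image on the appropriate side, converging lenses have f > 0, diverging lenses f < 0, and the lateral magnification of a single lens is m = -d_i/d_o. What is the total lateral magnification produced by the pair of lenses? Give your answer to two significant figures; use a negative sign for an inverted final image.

0.85

Lens 1: 1/d_i1 = 1/f_1 - 1/d_o1 = 1/10 - 1/18.5 = 0.04595 cm^-1, so d_i1 = 21.765 cm.
m_1 = -(21.765)/18.5 = -1.1765.
That image sits 10.735 cm in front of the second lens, so d_o2 = 10.735 cm.
Lens 2: 1/d_i2 = 1/f_2 - 1/d_o2 = 1/4.5 - 1/(10.735) = 0.12907 cm^-1, so d_i2 = 7.748 cm.
m_2 = -(7.748)/(10.735) = -0.7217.
Overall magnification: m = m_1 m_2 = 0.8491.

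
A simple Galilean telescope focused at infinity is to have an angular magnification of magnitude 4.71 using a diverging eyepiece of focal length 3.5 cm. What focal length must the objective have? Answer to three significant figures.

|M| = f_obj/|f_eye|, so f_obj = |M| x |f_eye| = 4.71 x 3.5 = 16.485 cm.

16.5 cm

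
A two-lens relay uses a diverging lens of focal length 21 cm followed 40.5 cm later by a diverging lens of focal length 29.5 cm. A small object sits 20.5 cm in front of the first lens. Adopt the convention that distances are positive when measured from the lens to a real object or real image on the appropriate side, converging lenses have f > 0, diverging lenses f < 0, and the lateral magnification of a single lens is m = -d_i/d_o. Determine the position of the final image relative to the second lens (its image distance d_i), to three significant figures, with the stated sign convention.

Applying the thin-lens equation to the first lens, 1/(-21) = 1/20.5 + 1/d_i1, which gives d_i1 = -10.373 cm.
With d_i1 < 0 the first image is virtual and lies on the object side; the object distance for lens 2 is d_o2 = 40.5 - (-10.373) = 50.873 cm.
Applying the thin-lens equation again with f_2 = -29.5 cm and d_o2 = 50.873 cm gives d_i2 = -18.672 cm.

-18.7 cm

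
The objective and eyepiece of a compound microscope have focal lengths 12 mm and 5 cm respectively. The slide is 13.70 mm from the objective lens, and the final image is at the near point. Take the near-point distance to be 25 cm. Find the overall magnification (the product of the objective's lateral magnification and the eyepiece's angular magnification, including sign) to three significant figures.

Convert to cm: f_obj = 12 mm = 1.2 cm; d_o = 13.70 mm = 1.37 cm.
Objective: 1/d_i = 1/f_obj - 1/d_o = 1/1.2 - 1/1.37 = 0.10341 cm^-1, so d_i = 9.671 cm.
m_obj = -d_i/d_o = -9.671/1.37 = -7.059.
Eyepiece angular magnification (image at near point): M_eye = 1 + D/f_e = 1 + 25/5 = 6.000.
Overall M = m_obj x M_eye = (-7.059)(6.000) = -42.35.

-42.4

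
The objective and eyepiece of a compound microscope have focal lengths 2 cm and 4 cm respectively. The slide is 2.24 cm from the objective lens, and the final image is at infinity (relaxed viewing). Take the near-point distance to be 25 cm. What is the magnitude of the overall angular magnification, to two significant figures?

Objective: 1/d_i = 1/f_obj - 1/d_o = 1/2 - 1/2.24 = 0.05357 cm^-1, so d_i = 18.667 cm.
m_obj = -d_i/d_o = -18.667/2.24 = -8.333.
Eyepiece angular magnification (image at infinity): M_eye = D/f_e = 25/4 = 6.250.
Overall M = m_obj x M_eye = (-8.333)(6.250) = -52.08.
|M| = 52.08.

52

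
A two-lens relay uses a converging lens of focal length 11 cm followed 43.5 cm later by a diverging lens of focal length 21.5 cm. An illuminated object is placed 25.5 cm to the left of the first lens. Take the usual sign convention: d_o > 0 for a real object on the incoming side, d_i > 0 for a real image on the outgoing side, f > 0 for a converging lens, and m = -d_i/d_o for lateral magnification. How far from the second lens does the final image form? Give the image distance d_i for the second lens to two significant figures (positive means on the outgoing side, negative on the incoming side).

-11 cm

First lens: d_i1 = 1/(1/11 - 1/25.5) = 19.345 cm.
That image sits 24.155 cm in front of the second lens, so d_o2 = 24.155 cm.
Second lens: d_i2 = 1/(1/(-21.5) - 1/(24.155)) = -11.375 cm.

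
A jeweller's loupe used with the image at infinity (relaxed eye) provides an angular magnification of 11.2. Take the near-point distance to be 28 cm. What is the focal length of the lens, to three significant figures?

2.50 cm

For the image at infinity, M = D/f.
f = D/M = 28/11.2 = 2.500 cm.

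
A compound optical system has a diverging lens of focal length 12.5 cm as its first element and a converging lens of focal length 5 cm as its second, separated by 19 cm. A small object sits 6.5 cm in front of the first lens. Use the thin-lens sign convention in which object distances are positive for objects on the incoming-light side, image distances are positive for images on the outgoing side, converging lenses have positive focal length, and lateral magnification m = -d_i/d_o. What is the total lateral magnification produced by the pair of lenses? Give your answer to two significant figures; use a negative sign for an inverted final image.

First lens: d_i1 = 1/(1/(-12.5) - 1/6.5) = -4.276 cm.
m_1 = -(-4.276)/6.5 = 0.6579.
The intermediate image is virtual, 4.276 cm to the left of lens 1, so d_o2 = L - d_i1 = 19 - (-4.276) = 23.276 cm.
Second lens: d_i2 = 1/(1/5 - 1/(23.276)) = 6.368 cm.
m_2 = -(6.368)/(23.276) = -0.2736.
Overall magnification: m = m_1 m_2 = -0.1800.

-0.18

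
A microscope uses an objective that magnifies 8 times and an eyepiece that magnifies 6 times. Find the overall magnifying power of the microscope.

48

The overall magnification of a compound microscope is the product of the objective and eyepiece magnifications:
M = M_obj x M_eye = 8 x 6 = 48.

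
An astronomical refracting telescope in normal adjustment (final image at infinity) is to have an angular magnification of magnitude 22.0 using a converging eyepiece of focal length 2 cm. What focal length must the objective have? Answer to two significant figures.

|M| = f_obj/|f_eye|, so f_obj = |M| x |f_eye| = 22.0 x 2 = 44.000 cm.

44 cm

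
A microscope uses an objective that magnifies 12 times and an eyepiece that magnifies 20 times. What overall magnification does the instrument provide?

The overall magnification of a compound microscope is the product of the objective and eyepiece magnifications:
M = M_obj x M_eye = 12 x 20 = 240.

240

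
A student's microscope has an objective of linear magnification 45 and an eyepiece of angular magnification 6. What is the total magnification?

270

The overall magnification of a compound microscope is the product of the objective and eyepiece magnifications:
M = M_obj x M_eye = 45 x 6 = 270.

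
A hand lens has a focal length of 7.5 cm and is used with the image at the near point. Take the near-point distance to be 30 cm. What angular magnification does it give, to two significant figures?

5.0

M = 1 + D/f = 1 + 30/7.5 = 5.000.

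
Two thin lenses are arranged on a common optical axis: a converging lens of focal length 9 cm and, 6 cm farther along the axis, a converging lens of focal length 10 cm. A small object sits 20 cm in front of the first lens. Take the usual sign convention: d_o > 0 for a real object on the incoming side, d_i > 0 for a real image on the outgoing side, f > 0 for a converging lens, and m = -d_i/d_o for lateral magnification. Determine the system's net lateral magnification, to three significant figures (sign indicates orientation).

Applying the thin-lens equation to the first lens, 1/9 = 1/20 + 1/d_i1, which gives d_i1 = 16.364 cm.
Its lateral magnification is m_1 = -d_i1/d_o1 = -(16.364)/20 = -0.8182.
This image would form 16.364 cm past lens 1, i.e. 10.364 cm beyond lens 2, so it is a virtual object for lens 2: d_o2 = 6 - 16.364 = -10.364 cm.
Applying the thin-lens equation again with f_2 = 10 cm and d_o2 = -10.364 cm gives d_i2 = 5.089 cm.
m_2 = -(5.089)/(-10.364) = 0.4911.
Overall magnification: m = m_1 m_2 = -0.4018.

-0.402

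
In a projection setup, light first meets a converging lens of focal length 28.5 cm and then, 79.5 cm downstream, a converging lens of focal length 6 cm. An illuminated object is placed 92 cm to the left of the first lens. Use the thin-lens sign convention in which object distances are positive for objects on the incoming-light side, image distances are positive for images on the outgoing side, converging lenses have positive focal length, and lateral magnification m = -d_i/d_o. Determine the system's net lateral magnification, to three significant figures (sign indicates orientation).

0.0836

First lens: d_i1 = 1/(1/28.5 - 1/92) = 41.291 cm.
m_1 = -(41.291)/92 = -0.4488.
The intermediate image is 41.291 cm to the right of lens 1, so d_o2 = L - d_i1 = 79.5 - 41.291 = 38.209 cm.
Second lens: d_i2 = 1/(1/6 - 1/(38.209)) = 7.118 cm.
m_2 = -(7.118)/(38.209) = -0.1863.
Total m = m_1 x m_2 = (-0.4488)(-0.1863) = 0.0836.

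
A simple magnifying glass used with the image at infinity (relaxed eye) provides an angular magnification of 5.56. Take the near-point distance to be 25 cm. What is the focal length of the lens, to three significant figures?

4.50 cm

For the image at infinity, M = D/f.
f = D/M = 25/5.56 = 4.496 cm.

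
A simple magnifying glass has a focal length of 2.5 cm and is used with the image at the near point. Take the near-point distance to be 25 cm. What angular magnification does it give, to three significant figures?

11.0

M = 1 + D/f = 1 + 25/2.5 = 11.000.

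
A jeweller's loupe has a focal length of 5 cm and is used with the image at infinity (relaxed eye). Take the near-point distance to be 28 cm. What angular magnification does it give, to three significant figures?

M = D/f = 28/5 = 5.600.

5.60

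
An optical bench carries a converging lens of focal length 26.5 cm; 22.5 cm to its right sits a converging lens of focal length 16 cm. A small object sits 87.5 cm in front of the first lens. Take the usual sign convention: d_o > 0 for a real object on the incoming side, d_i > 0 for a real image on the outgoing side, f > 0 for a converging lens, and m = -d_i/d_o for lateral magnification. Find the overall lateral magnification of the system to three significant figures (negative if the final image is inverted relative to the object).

-0.221

Applying the thin-lens equation to the first lens, 1/26.5 = 1/87.5 + 1/d_i1, which gives d_i1 = 38.012 cm.
Its lateral magnification is m_1 = -d_i1/d_o1 = -(38.012)/87.5 = -0.4344.
This image would form 38.012 cm past lens 1, i.e. 15.512 cm beyond lens 2, so it is a virtual object for lens 2: d_o2 = 22.5 - 38.012 = -15.512 cm.
Applying the thin-lens equation again with f_2 = 16 cm and d_o2 = -15.512 cm gives d_i2 = 7.876 cm.
m_2 = -(7.876)/(-15.512) = 0.5077.
The system's lateral magnification is m_1 m_2 = (-0.4344)(0.5077) = -0.2206.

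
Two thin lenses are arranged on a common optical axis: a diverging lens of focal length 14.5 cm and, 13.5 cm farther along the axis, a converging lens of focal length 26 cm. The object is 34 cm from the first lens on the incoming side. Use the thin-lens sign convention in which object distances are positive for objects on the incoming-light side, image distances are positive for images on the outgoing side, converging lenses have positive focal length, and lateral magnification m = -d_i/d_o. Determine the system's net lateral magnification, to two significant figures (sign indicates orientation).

3.3

First lens: d_i1 = 1/(1/(-14.5) - 1/34) = -10.165 cm.
m_1 = -(-10.165)/34 = 0.2990.
The intermediate image is virtual, 10.165 cm to the left of lens 1, so d_o2 = L - d_i1 = 13.5 - (-10.165) = 23.665 cm.
Second lens: d_i2 = 1/(1/26 - 1/(23.665)) = -263.501 cm.
m_2 = -(-263.501)/(23.665) = 11.1347.
The system's lateral magnification is m_1 m_2 = (0.2990)(11.1347) = 3.3289.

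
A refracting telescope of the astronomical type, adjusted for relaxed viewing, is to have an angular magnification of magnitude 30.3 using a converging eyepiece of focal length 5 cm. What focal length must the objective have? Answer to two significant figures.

150 cm

|M| = f_obj/|f_eye|, so f_obj = |M| x |f_eye| = 30.3 x 5 = 151.500 cm.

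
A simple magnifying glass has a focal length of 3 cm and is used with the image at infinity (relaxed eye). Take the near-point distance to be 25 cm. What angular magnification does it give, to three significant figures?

M = D/f = 25/3 = 8.333.

8.33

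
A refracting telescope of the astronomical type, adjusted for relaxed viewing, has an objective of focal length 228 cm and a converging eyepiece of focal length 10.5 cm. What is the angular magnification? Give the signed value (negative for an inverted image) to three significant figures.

-21.7

M = -f_obj/f_eye = -228/(10.5) = -21.714.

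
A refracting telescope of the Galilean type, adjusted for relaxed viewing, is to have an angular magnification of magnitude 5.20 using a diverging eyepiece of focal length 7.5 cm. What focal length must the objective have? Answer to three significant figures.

|M| = f_obj/|f_eye|, so f_obj = |M| x |f_eye| = 5.2 x 7.5 = 39.000 cm.

39.0 cm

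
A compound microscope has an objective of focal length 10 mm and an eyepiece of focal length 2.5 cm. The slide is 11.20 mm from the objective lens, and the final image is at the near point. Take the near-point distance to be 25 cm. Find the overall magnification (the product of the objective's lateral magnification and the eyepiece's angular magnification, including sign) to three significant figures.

-91.7

Convert to cm: f_obj = 10 mm = 1 cm; d_o = 11.20 mm = 1.12 cm.
Objective: 1/d_i = 1/f_obj - 1/d_o = 1/1 - 1/1.12 = 0.10714 cm^-1, so d_i = 9.333 cm.
m_obj = -d_i/d_o = -9.333/1.12 = -8.333.
Eyepiece angular magnification (image at near point): M_eye = 1 + D/f_e = 1 + 25/2.5 = 11.000.
Overall M = m_obj x M_eye = (-8.333)(11.000) = -91.67.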